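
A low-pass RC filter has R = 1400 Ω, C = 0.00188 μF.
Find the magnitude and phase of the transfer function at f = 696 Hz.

Step 1 — Angular frequency: ω = 2π·696 = 4373 rad/s.
Step 2 — Transfer function: H(jω) = 1/(1 + jωRC).
Step 3 — Denominator: 1 + jωRC = 1 + j·4373·1400·1.88e-09 = 1 + j0.01151.
Step 4 — H = 0.9999 - j0.01151.
Step 5 — Magnitude: |H| = 0.9999 (-0.0 dB); phase: φ = -0.7°.

|H| = 0.9999 (-0.0 dB), φ = -0.7°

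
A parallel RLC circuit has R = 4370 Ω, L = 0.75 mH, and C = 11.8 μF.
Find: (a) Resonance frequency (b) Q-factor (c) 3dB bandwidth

Step 1 — Resonance: ω₀ = 1/√(LC) = 1/√(0.00075·1.18e-05) = 1.063e+04 rad/s.
Step 2 — f₀ = ω₀/(2π) = 1692 Hz.
Step 3 — Parallel Q: Q = R/(ω₀L) = 4370/(1.063e+04·0.00075) = 548.1.
Step 4 — Bandwidth: Δω = ω₀/Q = 19.39 rad/s; BW = Δω/(2π) = 3.086 Hz.

(a) f₀ = 1692 Hz  (b) Q = 548.1  (c) BW = 3.086 Hz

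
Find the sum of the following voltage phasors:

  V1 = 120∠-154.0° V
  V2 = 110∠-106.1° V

Step 1 — Convert each phasor to rectangular form:
  V1 = 120·(cos(-154.0°) + j·sin(-154.0°)) = -107.9 - j52.6 V
  V2 = 110·(cos(-106.1°) + j·sin(-106.1°)) = -30.5 - j105.7 V
Step 2 — Sum components: V_total = -138.4 - j158.3 V.
Step 3 — Convert to polar: |V_total| = 210.2 V, ∠V_total = -131.2°.

V_total = 210.2∠-131.2° V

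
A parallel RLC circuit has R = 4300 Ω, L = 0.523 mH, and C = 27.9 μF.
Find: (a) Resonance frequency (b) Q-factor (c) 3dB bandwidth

Step 1 — Resonance: ω₀ = 1/√(LC) = 1/√(0.000523·2.79e-05) = 8278 rad/s.
Step 2 — f₀ = ω₀/(2π) = 1318 Hz.
Step 3 — Parallel Q: Q = R/(ω₀L) = 4300/(8278·0.000523) = 993.2.
Step 4 — Bandwidth: Δω = ω₀/Q = 8.335 rad/s; BW = Δω/(2π) = 1.327 Hz.

(a) f₀ = 1318 Hz  (b) Q = 993.2  (c) BW = 1.327 Hz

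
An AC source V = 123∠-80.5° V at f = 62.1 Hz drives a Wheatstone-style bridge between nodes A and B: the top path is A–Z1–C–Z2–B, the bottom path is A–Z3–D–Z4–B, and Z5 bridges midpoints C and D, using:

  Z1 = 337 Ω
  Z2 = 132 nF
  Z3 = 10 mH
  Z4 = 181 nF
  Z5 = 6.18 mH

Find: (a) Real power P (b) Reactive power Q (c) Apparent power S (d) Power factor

Step 1 — Angular frequency: ω = 2π·f = 2π·62.1 = 390.2 rad/s.
Step 2 — Component impedances:
  Z1: Z = R = 337 Ω
  Z2: Z = 1/(jωC) = -j/(ω·C) = 0 - j1.942e+04 Ω
  Z3: Z = jωL = j·390.2·0.01 = 0 + j3.902 Ω
  Z4: Z = 1/(jωC) = -j/(ω·C) = 0 - j1.416e+04 Ω
  Z5: Z = jωL = j·390.2·0.00618 = 0 + j2.411 Ω
Step 3 — Bridge requires nodal analysis (the Z5 bridge couples midpoints C and D, so the two paths cannot be reduced to a simple series/parallel combination). Setting node B to ground and injecting 1 A at node A, the 3-node admittance system at A, C, D solves to V_A = Z_AB = 0.07177 - j8184 Ω = 8184∠-90.0° Ω.
Step 4 — Source phasor: V = 123∠-80.5° V = 20.3 - j121.3 V.
Step 5 — Current: I = V / Z = 0.01482 + j0.00248 A = 0.01503∠9.5° A.
Step 6 — Complex power: S = V·I* = 1.621e-05 - j1.849 VA.
Step 7 — Real power: P = Re(S) = 1.621e-05 W.
Step 8 — Reactive power: Q = Im(S) = -1.849 VAR.
Step 9 — Apparent power: |S| = 1.849 VA.
Step 10 — Power factor: PF = P/|S| = 8.77e-06 (leading).

(a) P = 1.621e-05 W  (b) Q = -1.849 VAR  (c) S = 1.849 VA  (d) PF = 8.77e-06 (leading)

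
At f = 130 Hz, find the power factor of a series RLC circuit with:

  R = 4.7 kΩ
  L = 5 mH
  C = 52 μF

Step 1 — Angular frequency: ω = 2π·f = 2π·130 = 816.8 rad/s.
Step 2 — Component impedances:
  R: Z = R = 4700 Ω
  L: Z = jωL = j·816.8·0.005 = 0 + j4.084 Ω
  C: Z = 1/(jωC) = -j/(ω·C) = 0 - j23.54 Ω
Step 3 — Series combination: Z_total = R + L + C = 4700 - j19.46 Ω = 4700∠-0.2° Ω.
Step 4 — Power factor: PF = cos(φ) = Re(Z)/|Z| = 4700/4700 = 1.
Step 5 — Type: Im(Z) = -19.46 ⇒ leading (phase φ = -0.2°).

PF = 1 (leading, φ = -0.2°)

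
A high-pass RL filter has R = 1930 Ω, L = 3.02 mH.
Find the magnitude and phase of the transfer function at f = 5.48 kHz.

Step 1 — Angular frequency: ω = 2π·5480 = 3.443e+04 rad/s.
Step 2 — Transfer function: H(jω) = jωL/(R + jωL).
Step 3 — Numerator jωL = j·104; denominator R + jωL = 1930 + j104.
Step 4 — H = 0.002894 + j0.05372.
Step 5 — Magnitude: |H| = 0.0538 (-25.4 dB); phase: φ = 86.9°.

|H| = 0.0538 (-25.4 dB), φ = 86.9°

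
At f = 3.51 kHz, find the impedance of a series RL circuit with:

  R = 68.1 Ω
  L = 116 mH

Step 1 — Angular frequency: ω = 2π·f = 2π·3510 = 2.205e+04 rad/s.
Step 2 — Component impedances:
  R: Z = R = 68.1 Ω
  L: Z = jωL = j·2.205e+04·0.116 = 0 + j2558 Ω
Step 3 — Series combination: Z_total = R + L = 68.1 + j2558 Ω = 2559∠88.5° Ω.

Z = 68.1 + j2558 Ω = 2559∠88.5° Ω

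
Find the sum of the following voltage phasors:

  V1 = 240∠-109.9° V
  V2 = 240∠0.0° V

Step 1 — Convert each phasor to rectangular form:
  V1 = 240·(cos(-109.9°) + j·sin(-109.9°)) = -81.69 - j225.7 V
  V2 = 240·(cos(0.0°) + j·sin(0.0°)) = 240 V
Step 2 — Sum components: V_total = 158.3 - j225.7 V.
Step 3 — Convert to polar: |V_total| = 275.7 V, ∠V_total = -55.0°.

V_total = 275.7∠-55.0° V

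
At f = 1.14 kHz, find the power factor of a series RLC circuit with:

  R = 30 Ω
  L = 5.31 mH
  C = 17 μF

Step 1 — Angular frequency: ω = 2π·f = 2π·1140 = 7163 rad/s.
Step 2 — Component impedances:
  R: Z = R = 30 Ω
  L: Z = jωL = j·7163·0.00531 = 0 + j38.03 Ω
  C: Z = 1/(jωC) = -j/(ω·C) = 0 - j8.212 Ω
Step 3 — Series combination: Z_total = R + L + C = 30 + j29.82 Ω = 42.3∠44.8° Ω.
Step 4 — Power factor: PF = cos(φ) = Re(Z)/|Z| = 30/42.3 = 0.7092.
Step 5 — Type: Im(Z) = 29.82 ⇒ lagging (phase φ = 44.8°).

PF = 0.7092 (lagging, φ = 44.8°)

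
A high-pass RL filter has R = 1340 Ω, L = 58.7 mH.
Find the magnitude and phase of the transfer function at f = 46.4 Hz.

Step 1 — Angular frequency: ω = 2π·46.4 = 291.5 rad/s.
Step 2 — Transfer function: H(jω) = jωL/(R + jωL).
Step 3 — Numerator jωL = j·17.11; denominator R + jωL = 1340 + j17.11.
Step 4 — H = 0.0001631 + j0.01277.
Step 5 — Magnitude: |H| = 0.01277 (-37.9 dB); phase: φ = 89.3°.

|H| = 0.01277 (-37.9 dB), φ = 89.3°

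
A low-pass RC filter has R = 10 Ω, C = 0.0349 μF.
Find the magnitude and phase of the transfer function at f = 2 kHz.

Step 1 — Angular frequency: ω = 2π·2000 = 1.257e+04 rad/s.
Step 2 — Transfer function: H(jω) = 1/(1 + jωRC).
Step 3 — Denominator: 1 + jωRC = 1 + j·1.257e+04·10·3.49e-08 = 1 + j0.004386.
Step 4 — H = 1 - j0.004386.
Step 5 — Magnitude: |H| = 1 (-0.0 dB); phase: φ = -0.3°.

|H| = 1 (-0.0 dB), φ = -0.3°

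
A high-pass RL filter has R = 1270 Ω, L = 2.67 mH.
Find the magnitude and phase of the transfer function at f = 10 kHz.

Step 1 — Angular frequency: ω = 2π·1e+04 = 6.283e+04 rad/s.
Step 2 — Transfer function: H(jω) = jωL/(R + jωL).
Step 3 — Numerator jωL = j·167.8; denominator R + jωL = 1270 + j167.8.
Step 4 — H = 0.01715 + j0.1298.
Step 5 — Magnitude: |H| = 0.131 (-17.7 dB); phase: φ = 82.5°.

|H| = 0.131 (-17.7 dB), φ = 82.5°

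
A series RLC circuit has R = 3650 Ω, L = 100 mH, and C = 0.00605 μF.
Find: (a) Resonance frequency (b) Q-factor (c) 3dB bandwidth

Step 1 — Resonance: ω₀ = 1/√(LC) = 1/√(0.1·6.05e-09) = 4.066e+04 rad/s.
Step 2 — f₀ = ω₀/(2π) = 6471 Hz.
Step 3 — Series Q: Q = ω₀L/R = 4.066e+04·0.1/3650 = 1.114.
Step 4 — Bandwidth: Δω = ω₀/Q = 3.65e+04 rad/s; BW = Δω/(2π) = 5809 Hz.

(a) f₀ = 6471 Hz  (b) Q = 1.114  (c) BW = 5809 Hz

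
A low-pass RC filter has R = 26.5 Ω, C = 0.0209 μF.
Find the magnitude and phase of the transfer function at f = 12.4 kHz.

Step 1 — Angular frequency: ω = 2π·1.24e+04 = 7.791e+04 rad/s.
Step 2 — Transfer function: H(jω) = 1/(1 + jωRC).
Step 3 — Denominator: 1 + jωRC = 1 + j·7.791e+04·26.5·2.09e-08 = 1 + j0.04315.
Step 4 — H = 0.9981 - j0.04307.
Step 5 — Magnitude: |H| = 0.9991 (-0.0 dB); phase: φ = -2.5°.

|H| = 0.9991 (-0.0 dB), φ = -2.5°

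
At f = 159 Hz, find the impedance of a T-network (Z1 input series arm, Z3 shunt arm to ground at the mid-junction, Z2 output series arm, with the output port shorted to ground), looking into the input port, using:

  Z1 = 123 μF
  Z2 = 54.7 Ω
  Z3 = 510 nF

Step 1 — Angular frequency: ω = 2π·f = 2π·159 = 999 rad/s.
Step 2 — Component impedances:
  Z1: Z = 1/(jωC) = -j/(ω·C) = 0 - j8.138 Ω
  Z2: Z = R = 54.7 Ω
  Z3: Z = 1/(jωC) = -j/(ω·C) = 0 - j1963 Ω
Step 3 — With the output port shorted to ground, the output series arm Z2 runs from the junction to ground; the shunt arm Z3 also runs from the junction to ground. They appear in parallel: Z3 || Z2 = 54.66 - j1.523 Ω.
Step 4 — Series with input arm Z1: Z_in = Z1 + (Z3 || Z2) = 54.66 - j9.661 Ω = 55.5∠-10.0° Ω.

Z = 54.66 - j9.661 Ω = 55.5∠-10.0° Ω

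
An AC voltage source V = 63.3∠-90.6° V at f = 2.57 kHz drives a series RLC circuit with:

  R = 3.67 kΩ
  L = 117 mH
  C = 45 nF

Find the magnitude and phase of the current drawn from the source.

Step 1 — Angular frequency: ω = 2π·f = 2π·2570 = 1.615e+04 rad/s.
Step 2 — Component impedances:
  R: Z = R = 3670 Ω
  L: Z = jωL = j·1.615e+04·0.117 = 0 + j1889 Ω
  C: Z = 1/(jωC) = -j/(ω·C) = 0 - j1376 Ω
Step 3 — Series combination: Z_total = R + L + C = 3670 + j513.1 Ω = 3706∠8.0° Ω.
Step 4 — Source phasor: V = 63.3∠-90.6° V = -0.6629 - j63.3 V.
Step 5 — Ohm's law: I = V / Z_total = (-0.6629 - j63.3) / (3670 + j513.1) = -0.002542 - j0.01689 A.
Step 6 — Convert to polar: |I| = 0.01708 A, ∠I = -98.6°.

I = 0.01708∠-98.6° A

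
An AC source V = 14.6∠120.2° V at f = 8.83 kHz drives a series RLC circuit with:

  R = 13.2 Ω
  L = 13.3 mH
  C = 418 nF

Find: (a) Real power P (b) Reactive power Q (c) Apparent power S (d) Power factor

Step 1 — Angular frequency: ω = 2π·f = 2π·8830 = 5.548e+04 rad/s.
Step 2 — Component impedances:
  R: Z = R = 13.2 Ω
  L: Z = jωL = j·5.548e+04·0.0133 = 0 + j737.9 Ω
  C: Z = 1/(jωC) = -j/(ω·C) = 0 - j43.12 Ω
Step 3 — Series combination: Z_total = R + L + C = 13.2 + j694.8 Ω = 694.9∠88.9° Ω.
Step 4 — Source phasor: V = 14.6∠120.2° V = -7.344 + j12.62 V.
Step 5 — Current: I = V / Z = 0.01795 + j0.01091 A = 0.02101∠31.3° A.
Step 6 — Complex power: S = V·I* = 0.005827 + j0.3067 VA.
Step 7 — Real power: P = Re(S) = 0.005827 W.
Step 8 — Reactive power: Q = Im(S) = 0.3067 VAR.
Step 9 — Apparent power: |S| = 0.3068 VA.
Step 10 — Power factor: PF = P/|S| = 0.019 (lagging).

(a) P = 0.005827 W  (b) Q = 0.3067 VAR  (c) S = 0.3068 VA  (d) PF = 0.019 (lagging)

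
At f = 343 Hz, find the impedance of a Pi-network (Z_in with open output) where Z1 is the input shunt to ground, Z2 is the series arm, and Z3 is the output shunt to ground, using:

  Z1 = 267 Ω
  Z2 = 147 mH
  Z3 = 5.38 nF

Step 1 — Angular frequency: ω = 2π·f = 2π·343 = 2155 rad/s.
Step 2 — Component impedances:
  Z1: Z = R = 267 Ω
  Z2: Z = jωL = j·2155·0.147 = 0 + j316.8 Ω
  Z3: Z = 1/(jωC) = -j/(ω·C) = 0 - j8.625e+04 Ω
Step 3 — With open output, the series arm Z2 and the output shunt Z3 appear in series to ground: Z2 + Z3 = 0 - j8.593e+04 Ω.
Step 4 — Parallel with input shunt Z1: Z_in = Z1 || (Z2 + Z3) = 267 - j0.8296 Ω = 267∠-0.2° Ω.

Z = 267 - j0.8296 Ω = 267∠-0.2° Ω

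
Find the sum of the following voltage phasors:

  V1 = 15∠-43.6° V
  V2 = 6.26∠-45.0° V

Step 1 — Convert each phasor to rectangular form:
  V1 = 15·(cos(-43.6°) + j·sin(-43.6°)) = 10.86 - j10.34 V
  V2 = 6.26·(cos(-45.0°) + j·sin(-45.0°)) = 4.426 - j4.426 V
Step 2 — Sum components: V_total = 15.29 - j14.77 V.
Step 3 — Convert to polar: |V_total| = 21.26 V, ∠V_total = -44.0°.

V_total = 21.26∠-44.0° V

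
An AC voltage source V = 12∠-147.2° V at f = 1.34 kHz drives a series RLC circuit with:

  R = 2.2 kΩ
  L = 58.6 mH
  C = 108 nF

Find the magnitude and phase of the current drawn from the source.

Step 1 — Angular frequency: ω = 2π·f = 2π·1340 = 8419 rad/s.
Step 2 — Component impedances:
  R: Z = R = 2200 Ω
  L: Z = jωL = j·8419·0.0586 = 0 + j493.4 Ω
  C: Z = 1/(jωC) = -j/(ω·C) = 0 - j1100 Ω
Step 3 — Series combination: Z_total = R + L + C = 2200 - j606.4 Ω = 2282∠-15.4° Ω.
Step 4 — Source phasor: V = 12∠-147.2° V = -10.09 - j6.5 V.
Step 5 — Ohm's law: I = V / Z_total = (-10.09 - j6.5) / (2200 - j606.4) = -0.003504 - j0.003921 A.
Step 6 — Convert to polar: |I| = 0.005258 A, ∠I = -131.8°.

I = 0.005258∠-131.8° A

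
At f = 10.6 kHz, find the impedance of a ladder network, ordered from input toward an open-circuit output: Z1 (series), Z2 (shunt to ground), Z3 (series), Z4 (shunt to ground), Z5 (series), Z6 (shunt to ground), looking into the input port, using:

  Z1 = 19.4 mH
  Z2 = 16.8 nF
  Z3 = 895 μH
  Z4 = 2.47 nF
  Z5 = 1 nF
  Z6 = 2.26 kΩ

Step 1 — Angular frequency: ω = 2π·f = 2π·1.06e+04 = 6.66e+04 rad/s.
Step 2 — Component impedances:
  Z1: Z = jωL = j·6.66e+04·0.0194 = 0 + j1292 Ω
  Z2: Z = 1/(jωC) = -j/(ω·C) = 0 - j893.7 Ω
  Z3: Z = jωL = j·6.66e+04·0.000895 = 0 + j59.61 Ω
  Z4: Z = 1/(jωC) = -j/(ω·C) = 0 - j6079 Ω
  Z5: Z = 1/(jωC) = -j/(ω·C) = 0 - j1.501e+04 Ω
  Z6: Z = R = 2260 Ω
Step 3 — Ladder network (open output): work backward from the far end, alternating series and parallel combinations. Z_in = 5.515 + j552.3 Ω = 552.3∠89.4° Ω.

Z = 5.515 + j552.3 Ω = 552.3∠89.4° Ω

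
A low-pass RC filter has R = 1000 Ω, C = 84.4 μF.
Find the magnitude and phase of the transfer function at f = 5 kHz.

Step 1 — Angular frequency: ω = 2π·5000 = 3.142e+04 rad/s.
Step 2 — Transfer function: H(jω) = 1/(1 + jωRC).
Step 3 — Denominator: 1 + jωRC = 1 + j·3.142e+04·1000·8.44e-05 = 1 + j2652.
Step 4 — H = 1.422e-07 - j0.0003771.
Step 5 — Magnitude: |H| = 0.0003771 (-68.5 dB); phase: φ = -90.0°.

|H| = 0.0003771 (-68.5 dB), φ = -90.0°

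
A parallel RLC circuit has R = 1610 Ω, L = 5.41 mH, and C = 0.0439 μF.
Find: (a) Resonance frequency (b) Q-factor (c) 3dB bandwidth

Step 1 — Resonance: ω₀ = 1/√(LC) = 1/√(0.00541·4.39e-08) = 6.489e+04 rad/s.
Step 2 — f₀ = ω₀/(2π) = 1.033e+04 Hz.
Step 3 — Parallel Q: Q = R/(ω₀L) = 1610/(6.489e+04·0.00541) = 4.586.
Step 4 — Bandwidth: Δω = ω₀/Q = 1.415e+04 rad/s; BW = Δω/(2π) = 2252 Hz.

(a) f₀ = 1.033e+04 Hz  (b) Q = 4.586  (c) BW = 2252 Hz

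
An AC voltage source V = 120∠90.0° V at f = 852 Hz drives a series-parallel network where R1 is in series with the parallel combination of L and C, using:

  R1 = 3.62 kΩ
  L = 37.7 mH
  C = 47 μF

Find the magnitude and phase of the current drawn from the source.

Step 1 — Angular frequency: ω = 2π·f = 2π·852 = 5353 rad/s.
Step 2 — Component impedances:
  R1: Z = R = 3620 Ω
  L: Z = jωL = j·5353·0.0377 = 0 + j201.8 Ω
  C: Z = 1/(jωC) = -j/(ω·C) = 0 - j3.975 Ω
Step 3 — Parallel branch: L || C = 1/(1/L + 1/C) = 0 - j4.054 Ω.
Step 4 — Series with R1: Z_total = R1 + (L || C) = 3620 - j4.054 Ω = 3620∠-0.1° Ω.
Step 5 — Source phasor: V = 120∠90.0° V = 0 + j120 V.
Step 6 — Ohm's law: I = V / Z_total = (0 + j120) / (3620 - j4.054) = -3.713e-05 + j0.03315 A.
Step 7 — Convert to polar: |I| = 0.03315 A, ∠I = 90.1°.

I = 0.03315∠90.1° A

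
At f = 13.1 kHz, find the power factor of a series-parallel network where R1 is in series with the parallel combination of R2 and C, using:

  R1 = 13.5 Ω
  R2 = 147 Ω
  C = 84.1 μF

Step 1 — Angular frequency: ω = 2π·f = 2π·1.31e+04 = 8.231e+04 rad/s.
Step 2 — Component impedances:
  R1: Z = R = 13.5 Ω
  R2: Z = R = 147 Ω
  C: Z = 1/(jωC) = -j/(ω·C) = 0 - j0.1445 Ω
Step 3 — Parallel branch: R2 || C = 1/(1/R2 + 1/C) = 0.000142 - j0.1445 Ω.
Step 4 — Series with R1: Z_total = R1 + (R2 || C) = 13.5 - j0.1445 Ω = 13.5∠-0.6° Ω.
Step 5 — Power factor: PF = cos(φ) = Re(Z)/|Z| = 13.5/13.501 = 0.9999.
Step 6 — Type: Im(Z) = -0.1445 ⇒ leading (phase φ = -0.6°).

PF = 0.9999 (leading, φ = -0.6°)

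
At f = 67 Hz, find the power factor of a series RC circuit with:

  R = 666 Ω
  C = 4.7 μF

Step 1 — Angular frequency: ω = 2π·f = 2π·67 = 421 rad/s.
Step 2 — Component impedances:
  R: Z = R = 666 Ω
  C: Z = 1/(jωC) = -j/(ω·C) = 0 - j505.4 Ω
Step 3 — Series combination: Z_total = R + C = 666 - j505.4 Ω = 836.1∠-37.2° Ω.
Step 4 — Power factor: PF = cos(φ) = Re(Z)/|Z| = 666/836.1 = 0.7966.
Step 5 — Type: Im(Z) = -505.4 ⇒ leading (phase φ = -37.2°).

PF = 0.7966 (leading, φ = -37.2°)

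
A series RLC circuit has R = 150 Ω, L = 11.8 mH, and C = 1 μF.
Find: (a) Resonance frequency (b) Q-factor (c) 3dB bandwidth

Step 1 — Resonance condition Im(Z)=0 gives ω₀ = 1/√(LC).
Step 2 — ω₀ = 1/√(0.0118·1e-06) = 9206 rad/s.
Step 3 — f₀ = ω₀/(2π) = 1465 Hz.
Step 4 — Series Q: Q = ω₀L/R = 9206·0.0118/150 = 0.7242.
Step 5 — 3dB bandwidth: Δω = ω₀/Q = 1.271e+04 rad/s; BW = Δω/(2π) = 2023 Hz.

(a) f₀ = 1465 Hz  (b) Q = 0.7242  (c) BW = 2023 Hz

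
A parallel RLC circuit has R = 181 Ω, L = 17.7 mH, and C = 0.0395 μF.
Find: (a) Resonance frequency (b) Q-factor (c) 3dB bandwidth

Step 1 — Resonance: ω₀ = 1/√(LC) = 1/√(0.0177·3.95e-08) = 3.782e+04 rad/s.
Step 2 — f₀ = ω₀/(2π) = 6019 Hz.
Step 3 — Parallel Q: Q = R/(ω₀L) = 181/(3.782e+04·0.0177) = 0.2704.
Step 4 — Bandwidth: Δω = ω₀/Q = 1.399e+05 rad/s; BW = Δω/(2π) = 2.226e+04 Hz.

(a) f₀ = 6019 Hz  (b) Q = 0.2704  (c) BW = 2.226e+04 Hz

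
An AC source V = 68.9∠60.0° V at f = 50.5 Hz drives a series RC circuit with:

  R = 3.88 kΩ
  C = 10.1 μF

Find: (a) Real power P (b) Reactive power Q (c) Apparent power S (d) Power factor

Step 1 — Angular frequency: ω = 2π·f = 2π·50.5 = 317.3 rad/s.
Step 2 — Component impedances:
  R: Z = R = 3880 Ω
  C: Z = 1/(jωC) = -j/(ω·C) = 0 - j312 Ω
Step 3 — Series combination: Z_total = R + C = 3880 - j312 Ω = 3893∠-4.6° Ω.
Step 4 — Source phasor: V = 68.9∠60.0° V = 34.45 + j59.67 V.
Step 5 — Current: I = V / Z = 0.007593 + j0.01599 A = 0.0177∠64.6° A.
Step 6 — Complex power: S = V·I* = 1.216 - j0.09776 VA.
Step 7 — Real power: P = Re(S) = 1.216 W.
Step 8 — Reactive power: Q = Im(S) = -0.09776 VAR.
Step 9 — Apparent power: |S| = 1.22 VA.
Step 10 — Power factor: PF = P/|S| = 0.9968 (leading).

(a) P = 1.216 W  (b) Q = -0.09776 VAR  (c) S = 1.22 VA  (d) PF = 0.9968 (leading)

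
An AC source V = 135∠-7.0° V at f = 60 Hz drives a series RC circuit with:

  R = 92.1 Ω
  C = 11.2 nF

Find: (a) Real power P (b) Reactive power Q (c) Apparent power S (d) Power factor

Step 1 — Angular frequency: ω = 2π·f = 2π·60 = 377 rad/s.
Step 2 — Component impedances:
  R: Z = R = 92.1 Ω
  C: Z = 1/(jωC) = -j/(ω·C) = 0 - j2.368e+05 Ω
Step 3 — Series combination: Z_total = R + C = 92.1 - j2.368e+05 Ω = 2.368e+05∠-90.0° Ω.
Step 4 — Source phasor: V = 135∠-7.0° V = 134 - j16.45 V.
Step 5 — Current: I = V / Z = 6.969e-05 + j0.0005657 A = 0.00057∠83.0° A.
Step 6 — Complex power: S = V·I* = 2.992e-05 - j0.07695 VA.
Step 7 — Real power: P = Re(S) = 2.992e-05 W.
Step 8 — Reactive power: Q = Im(S) = -0.07695 VAR.
Step 9 — Apparent power: |S| = 0.07695 VA.
Step 10 — Power factor: PF = P/|S| = 0.0003889 (leading).

(a) P = 2.992e-05 W  (b) Q = -0.07695 VAR  (c) S = 0.07695 VA  (d) PF = 0.0003889 (leading)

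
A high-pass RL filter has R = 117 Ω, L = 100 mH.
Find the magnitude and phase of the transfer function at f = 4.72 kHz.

Step 1 — Angular frequency: ω = 2π·4720 = 2.966e+04 rad/s.
Step 2 — Transfer function: H(jω) = jωL/(R + jωL).
Step 3 — Numerator jωL = j·2966; denominator R + jωL = 117 + j2966.
Step 4 — H = 0.9984 + j0.03939.
Step 5 — Magnitude: |H| = 0.9992 (-0.0 dB); phase: φ = 2.3°.

|H| = 0.9992 (-0.0 dB), φ = 2.3°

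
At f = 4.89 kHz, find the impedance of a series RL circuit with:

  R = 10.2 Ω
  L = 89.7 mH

Step 1 — Angular frequency: ω = 2π·f = 2π·4890 = 3.072e+04 rad/s.
Step 2 — Component impedances:
  R: Z = R = 10.2 Ω
  L: Z = jωL = j·3.072e+04·0.0897 = 0 + j2756 Ω
Step 3 — Series combination: Z_total = R + L = 10.2 + j2756 Ω = 2756∠89.8° Ω.

Z = 10.2 + j2756 Ω = 2756∠89.8° Ω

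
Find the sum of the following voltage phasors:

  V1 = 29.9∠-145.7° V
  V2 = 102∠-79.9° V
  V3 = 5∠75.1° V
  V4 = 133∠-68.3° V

Step 1 — Convert each phasor to rectangular form:
  V1 = 29.9·(cos(-145.7°) + j·sin(-145.7°)) = -24.7 - j16.85 V
  V2 = 102·(cos(-79.9°) + j·sin(-79.9°)) = 17.89 - j100.4 V
  V3 = 5·(cos(75.1°) + j·sin(75.1°)) = 1.286 + j4.832 V
  V4 = 133·(cos(-68.3°) + j·sin(-68.3°)) = 49.18 - j123.6 V
Step 2 — Sum components: V_total = 43.65 - j236 V.
Step 3 — Convert to polar: |V_total| = 240 V, ∠V_total = -79.5°.

V_total = 240∠-79.5° V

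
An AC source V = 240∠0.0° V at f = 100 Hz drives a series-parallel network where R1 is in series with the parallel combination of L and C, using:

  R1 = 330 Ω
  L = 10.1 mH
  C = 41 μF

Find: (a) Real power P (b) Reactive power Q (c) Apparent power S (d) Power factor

Step 1 — Angular frequency: ω = 2π·f = 2π·100 = 628.3 rad/s.
Step 2 — Component impedances:
  R1: Z = R = 330 Ω
  L: Z = jωL = j·628.3·0.0101 = 0 + j6.346 Ω
  C: Z = 1/(jωC) = -j/(ω·C) = 0 - j38.82 Ω
Step 3 — Parallel branch: L || C = 1/(1/L + 1/C) = 0 + j7.586 Ω.
Step 4 — Series with R1: Z_total = R1 + (L || C) = 330 + j7.586 Ω = 330.1∠1.3° Ω.
Step 5 — Source phasor: V = 240∠0.0° V = 240 V.
Step 6 — Current: I = V / Z = 0.7269 - j0.01671 A = 0.7271∠-1.3° A.
Step 7 — Complex power: S = V·I* = 174.5 + j4.01 VA.
Step 8 — Real power: P = Re(S) = 174.5 W.
Step 9 — Reactive power: Q = Im(S) = 4.01 VAR.
Step 10 — Apparent power: |S| = 174.5 VA.
Step 11 — Power factor: PF = P/|S| = 0.9997 (lagging).

(a) P = 174.5 W  (b) Q = 4.01 VAR  (c) S = 174.5 VA  (d) PF = 0.9997 (lagging)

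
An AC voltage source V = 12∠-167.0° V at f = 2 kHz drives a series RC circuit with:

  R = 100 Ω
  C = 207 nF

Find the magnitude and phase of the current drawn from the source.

Step 1 — Angular frequency: ω = 2π·f = 2π·2000 = 1.257e+04 rad/s.
Step 2 — Component impedances:
  R: Z = R = 100 Ω
  C: Z = 1/(jωC) = -j/(ω·C) = 0 - j384.4 Ω
Step 3 — Series combination: Z_total = R + C = 100 - j384.4 Ω = 397.2∠-75.4° Ω.
Step 4 — Source phasor: V = 12∠-167.0° V = -11.69 - j2.699 V.
Step 5 — Ohm's law: I = V / Z_total = (-11.69 - j2.699) / (100 - j384.4) = -0.0008334 - j0.0302 A.
Step 6 — Convert to polar: |I| = 0.03021 A, ∠I = -91.6°.

I = 0.03021∠-91.6° A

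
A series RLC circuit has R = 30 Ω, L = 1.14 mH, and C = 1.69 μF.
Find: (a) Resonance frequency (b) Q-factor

Step 1 — Resonance condition Im(Z)=0 gives ω₀ = 1/√(LC).
Step 2 — ω₀ = 1/√(0.00114·1.69e-06) = 2.278e+04 rad/s.
Step 3 — f₀ = ω₀/(2π) = 3626 Hz.
Step 4 — Series Q: Q = ω₀L/R = 2.278e+04·0.00114/30 = 0.8657.

(a) f₀ = 3626 Hz  (b) Q = 0.8657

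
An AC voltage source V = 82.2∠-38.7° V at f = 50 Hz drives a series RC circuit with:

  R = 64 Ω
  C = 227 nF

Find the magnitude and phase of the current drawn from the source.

Step 1 — Angular frequency: ω = 2π·f = 2π·50 = 314.2 rad/s.
Step 2 — Component impedances:
  R: Z = R = 64 Ω
  C: Z = 1/(jωC) = -j/(ω·C) = 0 - j1.402e+04 Ω
Step 3 — Series combination: Z_total = R + C = 64 - j1.402e+04 Ω = 1.402e+04∠-89.7° Ω.
Step 4 — Source phasor: V = 82.2∠-38.7° V = 64.15 - j51.39 V.
Step 5 — Ohm's law: I = V / Z_total = (64.15 - j51.39) / (64 - j1.402e+04) = 0.003686 + j0.004558 A.
Step 6 — Convert to polar: |I| = 0.005862 A, ∠I = 51.0°.

I = 0.005862∠51.0° A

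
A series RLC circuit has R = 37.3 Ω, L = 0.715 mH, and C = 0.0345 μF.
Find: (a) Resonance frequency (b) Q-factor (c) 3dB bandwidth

Step 1 — Resonance condition Im(Z)=0 gives ω₀ = 1/√(LC).
Step 2 — ω₀ = 1/√(0.000715·3.45e-08) = 2.013e+05 rad/s.
Step 3 — f₀ = ω₀/(2π) = 3.204e+04 Hz.
Step 4 — Series Q: Q = ω₀L/R = 2.013e+05·0.000715/37.3 = 3.86.
Step 5 — 3dB bandwidth: Δω = ω₀/Q = 5.217e+04 rad/s; BW = Δω/(2π) = 8303 Hz.

(a) f₀ = 3.204e+04 Hz  (b) Q = 3.86  (c) BW = 8303 Hz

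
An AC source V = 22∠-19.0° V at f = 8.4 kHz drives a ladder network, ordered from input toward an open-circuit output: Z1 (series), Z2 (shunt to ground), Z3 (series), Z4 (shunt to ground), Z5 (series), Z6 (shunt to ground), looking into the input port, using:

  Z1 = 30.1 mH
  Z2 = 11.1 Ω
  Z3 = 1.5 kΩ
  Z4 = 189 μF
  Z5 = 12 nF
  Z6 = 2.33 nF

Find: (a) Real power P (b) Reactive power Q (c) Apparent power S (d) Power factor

Step 1 — Angular frequency: ω = 2π·f = 2π·8400 = 5.278e+04 rad/s.
Step 2 — Component impedances:
  Z1: Z = jωL = j·5.278e+04·0.0301 = 0 + j1589 Ω
  Z2: Z = R = 11.1 Ω
  Z3: Z = R = 1500 Ω
  Z4: Z = 1/(jωC) = -j/(ω·C) = 0 - j0.1002 Ω
  Z5: Z = 1/(jωC) = -j/(ω·C) = 0 - j1579 Ω
  Z6: Z = 1/(jωC) = -j/(ω·C) = 0 - j8132 Ω
Step 3 — Ladder network (open output): work backward from the far end, alternating series and parallel combinations. Z_in = 11.02 + j1589 Ω = 1589∠89.6° Ω.
Step 4 — Source phasor: V = 22∠-19.0° V = 20.8 - j7.162 V.
Step 5 — Current: I = V / Z = -0.004418 - j0.01312 A = 0.01385∠-108.6° A.
Step 6 — Complex power: S = V·I* = 0.002113 + j0.3046 VA.
Step 7 — Real power: P = Re(S) = 0.002113 W.
Step 8 — Reactive power: Q = Im(S) = 0.3046 VAR.
Step 9 — Apparent power: |S| = 0.3047 VA.
Step 10 — Power factor: PF = P/|S| = 0.006936 (lagging).

(a) P = 0.002113 W  (b) Q = 0.3046 VAR  (c) S = 0.3047 VA  (d) PF = 0.006936 (lagging)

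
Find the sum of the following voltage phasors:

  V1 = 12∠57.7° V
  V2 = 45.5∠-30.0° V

Step 1 — Convert each phasor to rectangular form:
  V1 = 12·(cos(57.7°) + j·sin(57.7°)) = 6.412 + j10.14 V
  V2 = 45.5·(cos(-30.0°) + j·sin(-30.0°)) = 39.4 - j22.75 V
Step 2 — Sum components: V_total = 45.82 - j12.61 V.
Step 3 — Convert to polar: |V_total| = 47.52 V, ∠V_total = -15.4°.

V_total = 47.52∠-15.4° V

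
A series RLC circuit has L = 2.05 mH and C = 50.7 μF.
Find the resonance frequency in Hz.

Step 1 — Resonance condition Im(Z)=0 gives ω₀ = 1/√(LC).
Step 2 — ω₀ = 1/√(0.00205·5.07e-05) = 3102 rad/s.
Step 3 — f₀ = ω₀/(2π) = 493.7 Hz.

f₀ = 493.7 Hz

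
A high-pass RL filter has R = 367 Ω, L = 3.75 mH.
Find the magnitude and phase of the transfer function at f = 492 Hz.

Step 1 — Angular frequency: ω = 2π·492 = 3091 rad/s.
Step 2 — Transfer function: H(jω) = jωL/(R + jωL).
Step 3 — Numerator jωL = j·11.59; denominator R + jωL = 367 + j11.59.
Step 4 — H = 0.0009968 + j0.03156.
Step 5 — Magnitude: |H| = 0.03157 (-30.0 dB); phase: φ = 88.2°.

|H| = 0.03157 (-30.0 dB), φ = 88.2°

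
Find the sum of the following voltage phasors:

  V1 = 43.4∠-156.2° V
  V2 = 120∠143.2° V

Step 1 — Convert each phasor to rectangular form:
  V1 = 43.4·(cos(-156.2°) + j·sin(-156.2°)) = -39.71 - j17.51 V
  V2 = 120·(cos(143.2°) + j·sin(143.2°)) = -96.09 + j71.88 V
Step 2 — Sum components: V_total = -135.8 + j54.37 V.
Step 3 — Convert to polar: |V_total| = 146.3 V, ∠V_total = 158.2°.

V_total = 146.3∠158.2° V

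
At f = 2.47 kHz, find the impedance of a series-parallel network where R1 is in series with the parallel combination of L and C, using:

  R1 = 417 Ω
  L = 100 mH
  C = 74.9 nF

Step 1 — Angular frequency: ω = 2π·f = 2π·2470 = 1.552e+04 rad/s.
Step 2 — Component impedances:
  R1: Z = R = 417 Ω
  L: Z = jωL = j·1.552e+04·0.1 = 0 + j1552 Ω
  C: Z = 1/(jωC) = -j/(ω·C) = 0 - j860.3 Ω
Step 3 — Parallel branch: L || C = 1/(1/L + 1/C) = 0 - j1930 Ω.
Step 4 — Series with R1: Z_total = R1 + (L || C) = 417 - j1930 Ω = 1975∠-77.8° Ω.

Z = 417 - j1930 Ω = 1975∠-77.8° Ω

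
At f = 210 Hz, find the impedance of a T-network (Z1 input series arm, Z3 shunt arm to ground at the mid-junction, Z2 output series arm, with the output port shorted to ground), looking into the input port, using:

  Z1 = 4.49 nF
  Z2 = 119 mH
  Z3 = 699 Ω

Step 1 — Angular frequency: ω = 2π·f = 2π·210 = 1319 rad/s.
Step 2 — Component impedances:
  Z1: Z = 1/(jωC) = -j/(ω·C) = 0 - j1.688e+05 Ω
  Z2: Z = jωL = j·1319·0.119 = 0 + j157 Ω
  Z3: Z = R = 699 Ω
Step 3 — With the output port shorted to ground, the output series arm Z2 runs from the junction to ground; the shunt arm Z3 also runs from the junction to ground. They appear in parallel: Z3 || Z2 = 33.58 + j149.5 Ω.
Step 4 — Series with input arm Z1: Z_in = Z1 + (Z3 || Z2) = 33.58 - j1.686e+05 Ω = 1.686e+05∠-90.0° Ω.

Z = 33.58 - j1.686e+05 Ω = 1.686e+05∠-90.0° Ω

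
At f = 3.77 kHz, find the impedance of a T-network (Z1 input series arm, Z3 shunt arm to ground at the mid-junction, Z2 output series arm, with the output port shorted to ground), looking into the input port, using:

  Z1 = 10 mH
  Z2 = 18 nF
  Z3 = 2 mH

Step 1 — Angular frequency: ω = 2π·f = 2π·3770 = 2.369e+04 rad/s.
Step 2 — Component impedances:
  Z1: Z = jωL = j·2.369e+04·0.01 = 0 + j236.9 Ω
  Z2: Z = 1/(jωC) = -j/(ω·C) = 0 - j2345 Ω
  Z3: Z = jωL = j·2.369e+04·0.002 = 0 + j47.38 Ω
Step 3 — With the output port shorted to ground, the output series arm Z2 runs from the junction to ground; the shunt arm Z3 also runs from the junction to ground. They appear in parallel: Z3 || Z2 = 0 + j48.35 Ω.
Step 4 — Series with input arm Z1: Z_in = Z1 + (Z3 || Z2) = 0 + j285.2 Ω = 285.2∠90.0° Ω.

Z = 0 + j285.2 Ω = 285.2∠90.0° Ω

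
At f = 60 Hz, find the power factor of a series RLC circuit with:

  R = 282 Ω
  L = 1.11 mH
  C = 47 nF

Step 1 — Angular frequency: ω = 2π·f = 2π·60 = 377 rad/s.
Step 2 — Component impedances:
  R: Z = R = 282 Ω
  L: Z = jωL = j·377·0.00111 = 0 + j0.4185 Ω
  C: Z = 1/(jωC) = -j/(ω·C) = 0 - j5.644e+04 Ω
Step 3 — Series combination: Z_total = R + L + C = 282 - j5.644e+04 Ω = 5.644e+04∠-89.7° Ω.
Step 4 — Power factor: PF = cos(φ) = Re(Z)/|Z| = 282/56438 = 0.004997.
Step 5 — Type: Im(Z) = -5.644e+04 ⇒ leading (phase φ = -89.7°).

PF = 0.004997 (leading, φ = -89.7°)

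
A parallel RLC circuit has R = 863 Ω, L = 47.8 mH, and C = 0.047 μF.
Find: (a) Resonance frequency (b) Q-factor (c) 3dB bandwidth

Step 1 — Resonance: ω₀ = 1/√(LC) = 1/√(0.0478·4.7e-08) = 2.11e+04 rad/s.
Step 2 — f₀ = ω₀/(2π) = 3358 Hz.
Step 3 — Parallel Q: Q = R/(ω₀L) = 863/(2.11e+04·0.0478) = 0.8557.
Step 4 — Bandwidth: Δω = ω₀/Q = 2.465e+04 rad/s; BW = Δω/(2π) = 3924 Hz.

(a) f₀ = 3358 Hz  (b) Q = 0.8557  (c) BW = 3924 Hz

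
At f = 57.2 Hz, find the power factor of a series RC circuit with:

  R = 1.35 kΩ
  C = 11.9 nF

Step 1 — Angular frequency: ω = 2π·f = 2π·57.2 = 359.4 rad/s.
Step 2 — Component impedances:
  R: Z = R = 1350 Ω
  C: Z = 1/(jωC) = -j/(ω·C) = 0 - j2.338e+05 Ω
Step 3 — Series combination: Z_total = R + C = 1350 - j2.338e+05 Ω = 2.338e+05∠-89.7° Ω.
Step 4 — Power factor: PF = cos(φ) = Re(Z)/|Z| = 1350/2.338e+05 = 0.005774.
Step 5 — Type: Im(Z) = -2.338e+05 ⇒ leading (phase φ = -89.7°).

PF = 0.005774 (leading, φ = -89.7°)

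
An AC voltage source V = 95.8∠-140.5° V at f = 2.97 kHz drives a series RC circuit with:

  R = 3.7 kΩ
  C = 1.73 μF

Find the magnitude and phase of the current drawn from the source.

Step 1 — Angular frequency: ω = 2π·f = 2π·2970 = 1.866e+04 rad/s.
Step 2 — Component impedances:
  R: Z = R = 3700 Ω
  C: Z = 1/(jωC) = -j/(ω·C) = 0 - j30.98 Ω
Step 3 — Series combination: Z_total = R + C = 3700 - j30.98 Ω = 3700∠-0.5° Ω.
Step 4 — Source phasor: V = 95.8∠-140.5° V = -73.92 - j60.94 V.
Step 5 — Ohm's law: I = V / Z_total = (-73.92 - j60.94) / (3700 - j30.98) = -0.01984 - j0.01664 A.
Step 6 — Convert to polar: |I| = 0.02589 A, ∠I = -140.0°.

I = 0.02589∠-140.0° A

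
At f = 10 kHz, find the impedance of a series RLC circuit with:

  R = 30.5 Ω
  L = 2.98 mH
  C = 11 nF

Step 1 — Angular frequency: ω = 2π·f = 2π·1e+04 = 6.283e+04 rad/s.
Step 2 — Component impedances:
  R: Z = R = 30.5 Ω
  L: Z = jωL = j·6.283e+04·0.00298 = 0 + j187.2 Ω
  C: Z = 1/(jωC) = -j/(ω·C) = 0 - j1447 Ω
Step 3 — Series combination: Z_total = R + L + C = 30.5 - j1260 Ω = 1260∠-88.6° Ω.

Z = 30.5 - j1260 Ω = 1260∠-88.6° Ω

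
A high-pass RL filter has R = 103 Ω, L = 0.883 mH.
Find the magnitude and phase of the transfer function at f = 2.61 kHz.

Step 1 — Angular frequency: ω = 2π·2610 = 1.64e+04 rad/s.
Step 2 — Transfer function: H(jω) = jωL/(R + jωL).
Step 3 — Numerator jωL = j·14.48; denominator R + jωL = 103 + j14.48.
Step 4 — H = 0.01938 + j0.1379.
Step 5 — Magnitude: |H| = 0.1392 (-17.1 dB); phase: φ = 82.0°.

|H| = 0.1392 (-17.1 dB), φ = 82.0°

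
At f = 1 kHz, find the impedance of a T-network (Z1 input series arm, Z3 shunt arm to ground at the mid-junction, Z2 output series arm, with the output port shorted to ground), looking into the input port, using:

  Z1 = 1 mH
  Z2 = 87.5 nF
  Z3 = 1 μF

Step 1 — Angular frequency: ω = 2π·f = 2π·1000 = 6283 rad/s.
Step 2 — Component impedances:
  Z1: Z = jωL = j·6283·0.001 = 0 + j6.283 Ω
  Z2: Z = 1/(jωC) = -j/(ω·C) = 0 - j1819 Ω
  Z3: Z = 1/(jωC) = -j/(ω·C) = 0 - j159.2 Ω
Step 3 — With the output port shorted to ground, the output series arm Z2 runs from the junction to ground; the shunt arm Z3 also runs from the junction to ground. They appear in parallel: Z3 || Z2 = 0 - j146.3 Ω.
Step 4 — Series with input arm Z1: Z_in = Z1 + (Z3 || Z2) = 0 - j140.1 Ω = 140.1∠-90.0° Ω.

Z = 0 - j140.1 Ω = 140.1∠-90.0° Ω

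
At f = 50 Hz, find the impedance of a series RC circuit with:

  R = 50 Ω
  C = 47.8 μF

Step 1 — Angular frequency: ω = 2π·f = 2π·50 = 314.2 rad/s.
Step 2 — Component impedances:
  R: Z = R = 50 Ω
  C: Z = 1/(jωC) = -j/(ω·C) = 0 - j66.59 Ω
Step 3 — Series combination: Z_total = R + C = 50 - j66.59 Ω = 83.27∠-53.1° Ω.

Z = 50 - j66.59 Ω = 83.27∠-53.1° Ω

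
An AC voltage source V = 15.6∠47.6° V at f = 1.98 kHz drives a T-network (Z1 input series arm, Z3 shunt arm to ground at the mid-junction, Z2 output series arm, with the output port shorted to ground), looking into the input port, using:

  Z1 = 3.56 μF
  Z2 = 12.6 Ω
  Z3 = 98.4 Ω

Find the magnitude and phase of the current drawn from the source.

Step 1 — Angular frequency: ω = 2π·f = 2π·1980 = 1.244e+04 rad/s.
Step 2 — Component impedances:
  Z1: Z = 1/(jωC) = -j/(ω·C) = 0 - j22.58 Ω
  Z2: Z = R = 12.6 Ω
  Z3: Z = R = 98.4 Ω
Step 3 — With the output port shorted to ground, the output series arm Z2 runs from the junction to ground; the shunt arm Z3 also runs from the junction to ground. They appear in parallel: Z3 || Z2 = 11.17 Ω.
Step 4 — Series with input arm Z1: Z_in = Z1 + (Z3 || Z2) = 11.17 - j22.58 Ω = 25.19∠-63.7° Ω.
Step 5 — Source phasor: V = 15.6∠47.6° V = 10.52 + j11.52 V.
Step 6 — Ohm's law: I = V / Z_total = (10.52 + j11.52) / (11.17 - j22.58) = -0.2247 + j0.5771 A.
Step 7 — Convert to polar: |I| = 0.6193 A, ∠I = 111.3°.

I = 0.6193∠111.3° A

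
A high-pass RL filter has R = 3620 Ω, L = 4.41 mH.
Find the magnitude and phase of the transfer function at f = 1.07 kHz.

Step 1 — Angular frequency: ω = 2π·1070 = 6723 rad/s.
Step 2 — Transfer function: H(jω) = jωL/(R + jωL).
Step 3 — Numerator jωL = j·29.65; denominator R + jωL = 3620 + j29.65.
Step 4 — H = 6.707e-05 + j0.00819.
Step 5 — Magnitude: |H| = 0.00819 (-41.7 dB); phase: φ = 89.5°.

|H| = 0.00819 (-41.7 dB), φ = 89.5°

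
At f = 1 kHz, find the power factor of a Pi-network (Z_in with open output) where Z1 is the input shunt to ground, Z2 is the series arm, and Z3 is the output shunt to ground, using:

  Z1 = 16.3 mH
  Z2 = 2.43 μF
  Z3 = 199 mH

Step 1 — Angular frequency: ω = 2π·f = 2π·1000 = 6283 rad/s.
Step 2 — Component impedances:
  Z1: Z = jωL = j·6283·0.0163 = 0 + j102.4 Ω
  Z2: Z = 1/(jωC) = -j/(ω·C) = 0 - j65.5 Ω
  Z3: Z = jωL = j·6283·0.199 = 0 + j1250 Ω
Step 3 — With open output, the series arm Z2 and the output shunt Z3 appear in series to ground: Z2 + Z3 = 0 + j1185 Ω.
Step 4 — Parallel with input shunt Z1: Z_in = Z1 || (Z2 + Z3) = 0 + j94.27 Ω = 94.27∠90.0° Ω.
Step 5 — Power factor: PF = cos(φ) = Re(Z)/|Z| = -0/94.27 = -0.
Step 6 — Type: Im(Z) = 94.27 ⇒ lagging (phase φ = 90.0°).

PF = -0 (lagging, φ = 90.0°)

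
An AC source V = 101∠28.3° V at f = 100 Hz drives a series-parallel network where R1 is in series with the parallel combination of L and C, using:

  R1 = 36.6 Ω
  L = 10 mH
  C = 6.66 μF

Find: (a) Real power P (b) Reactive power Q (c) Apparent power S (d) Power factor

Step 1 — Angular frequency: ω = 2π·f = 2π·100 = 628.3 rad/s.
Step 2 — Component impedances:
  R1: Z = R = 36.6 Ω
  L: Z = jωL = j·628.3·0.01 = 0 + j6.283 Ω
  C: Z = 1/(jωC) = -j/(ω·C) = 0 - j239 Ω
Step 3 — Parallel branch: L || C = 1/(1/L + 1/C) = 0 + j6.453 Ω.
Step 4 — Series with R1: Z_total = R1 + (L || C) = 36.6 + j6.453 Ω = 37.16∠10.0° Ω.
Step 5 — Source phasor: V = 101∠28.3° V = 88.93 + j47.88 V.
Step 6 — Current: I = V / Z = 2.58 + j0.8534 A = 2.718∠18.3° A.
Step 7 — Complex power: S = V·I* = 270.3 + j47.66 VA.
Step 8 — Real power: P = Re(S) = 270.3 W.
Step 9 — Reactive power: Q = Im(S) = 47.66 VAR.
Step 10 — Apparent power: |S| = 274.5 VA.
Step 11 — Power factor: PF = P/|S| = 0.9848 (lagging).

(a) P = 270.3 W  (b) Q = 47.66 VAR  (c) S = 274.5 VA  (d) PF = 0.9848 (lagging)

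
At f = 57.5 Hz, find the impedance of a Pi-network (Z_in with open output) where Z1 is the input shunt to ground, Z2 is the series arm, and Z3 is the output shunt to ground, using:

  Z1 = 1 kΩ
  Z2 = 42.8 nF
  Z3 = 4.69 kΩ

Step 1 — Angular frequency: ω = 2π·f = 2π·57.5 = 361.3 rad/s.
Step 2 — Component impedances:
  Z1: Z = R = 1000 Ω
  Z2: Z = 1/(jωC) = -j/(ω·C) = 0 - j6.467e+04 Ω
  Z3: Z = R = 4690 Ω
Step 3 — With open output, the series arm Z2 and the output shunt Z3 appear in series to ground: Z2 + Z3 = 4690 - j6.467e+04 Ω.
Step 4 — Parallel with input shunt Z1: Z_in = Z1 || (Z2 + Z3) = 998.6 - j15.34 Ω = 998.8∠-0.9° Ω.

Z = 998.6 - j15.34 Ω = 998.8∠-0.9° Ω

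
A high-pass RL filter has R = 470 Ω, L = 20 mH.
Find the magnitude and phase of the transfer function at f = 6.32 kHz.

Step 1 — Angular frequency: ω = 2π·6320 = 3.971e+04 rad/s.
Step 2 — Transfer function: H(jω) = jωL/(R + jωL).
Step 3 — Numerator jωL = j·794.2; denominator R + jωL = 470 + j794.2.
Step 4 — H = 0.7406 + j0.4383.
Step 5 — Magnitude: |H| = 0.8606 (-1.3 dB); phase: φ = 30.6°.

|H| = 0.8606 (-1.3 dB), φ = 30.6°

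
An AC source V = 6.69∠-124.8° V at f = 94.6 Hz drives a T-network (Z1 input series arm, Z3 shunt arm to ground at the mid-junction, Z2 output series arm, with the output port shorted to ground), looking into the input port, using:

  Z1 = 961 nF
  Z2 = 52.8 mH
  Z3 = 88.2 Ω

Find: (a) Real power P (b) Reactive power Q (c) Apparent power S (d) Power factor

Step 1 — Angular frequency: ω = 2π·f = 2π·94.6 = 594.4 rad/s.
Step 2 — Component impedances:
  Z1: Z = 1/(jωC) = -j/(ω·C) = 0 - j1751 Ω
  Z2: Z = jωL = j·594.4·0.0528 = 0 + j31.38 Ω
  Z3: Z = R = 88.2 Ω
Step 3 — With the output port shorted to ground, the output series arm Z2 runs from the junction to ground; the shunt arm Z3 also runs from the junction to ground. They appear in parallel: Z3 || Z2 = 9.912 + j27.86 Ω.
Step 4 — Series with input arm Z1: Z_in = Z1 + (Z3 || Z2) = 9.912 - j1723 Ω = 1723∠-89.7° Ω.
Step 5 — Source phasor: V = 6.69∠-124.8° V = -3.818 - j5.493 V.
Step 6 — Current: I = V / Z = 0.003176 - j0.002234 A = 0.003883∠-35.1° A.
Step 7 — Complex power: S = V·I* = 0.0001495 - j0.02598 VA.
Step 8 — Real power: P = Re(S) = 0.0001495 W.
Step 9 — Reactive power: Q = Im(S) = -0.02598 VAR.
Step 10 — Apparent power: |S| = 0.02598 VA.
Step 11 — Power factor: PF = P/|S| = 0.005753 (leading).

(a) P = 0.0001495 W  (b) Q = -0.02598 VAR  (c) S = 0.02598 VA  (d) PF = 0.005753 (leading)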